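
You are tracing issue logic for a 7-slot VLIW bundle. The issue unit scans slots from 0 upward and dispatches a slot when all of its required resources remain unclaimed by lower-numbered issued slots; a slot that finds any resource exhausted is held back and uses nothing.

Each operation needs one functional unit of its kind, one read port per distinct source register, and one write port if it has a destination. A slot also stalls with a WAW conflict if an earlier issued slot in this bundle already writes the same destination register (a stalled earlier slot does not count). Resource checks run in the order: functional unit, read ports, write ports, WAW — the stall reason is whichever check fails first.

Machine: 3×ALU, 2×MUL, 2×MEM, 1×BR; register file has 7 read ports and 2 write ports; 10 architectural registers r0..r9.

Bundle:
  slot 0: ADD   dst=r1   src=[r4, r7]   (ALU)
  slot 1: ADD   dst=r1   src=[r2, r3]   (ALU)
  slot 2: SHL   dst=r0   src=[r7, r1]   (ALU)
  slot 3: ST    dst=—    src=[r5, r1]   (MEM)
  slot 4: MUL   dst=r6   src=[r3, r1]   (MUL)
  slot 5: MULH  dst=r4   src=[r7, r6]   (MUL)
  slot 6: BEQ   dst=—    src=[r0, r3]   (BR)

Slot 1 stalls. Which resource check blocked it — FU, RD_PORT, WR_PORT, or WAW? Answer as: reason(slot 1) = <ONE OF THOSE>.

slot 0 (ALU): ISSUE — free A2,Mu2,Ld2,B1 rp5 wp1
slot 1 (ALU): stall WAW — free A2,Mu2,Ld2,B1 rp5 wp1
slot 2 (ALU): ISSUE — free A1,Mu2,Ld2,B1 rp3 wp0
slot 3 (MEM): ISSUE — free A1,Mu2,Ld1,B1 rp1 wp0
slot 4 (MUL): stall RD_PORT — free A1,Mu2,Ld1,B1 rp1 wp0
slot 5 (MUL): stall RD_PORT — free A1,Mu2,Ld1,B1 rp1 wp0
slot 6 (BR): stall RD_PORT — free A1,Mu2,Ld1,B1 rp1 wp0

reason(slot 1) = WAW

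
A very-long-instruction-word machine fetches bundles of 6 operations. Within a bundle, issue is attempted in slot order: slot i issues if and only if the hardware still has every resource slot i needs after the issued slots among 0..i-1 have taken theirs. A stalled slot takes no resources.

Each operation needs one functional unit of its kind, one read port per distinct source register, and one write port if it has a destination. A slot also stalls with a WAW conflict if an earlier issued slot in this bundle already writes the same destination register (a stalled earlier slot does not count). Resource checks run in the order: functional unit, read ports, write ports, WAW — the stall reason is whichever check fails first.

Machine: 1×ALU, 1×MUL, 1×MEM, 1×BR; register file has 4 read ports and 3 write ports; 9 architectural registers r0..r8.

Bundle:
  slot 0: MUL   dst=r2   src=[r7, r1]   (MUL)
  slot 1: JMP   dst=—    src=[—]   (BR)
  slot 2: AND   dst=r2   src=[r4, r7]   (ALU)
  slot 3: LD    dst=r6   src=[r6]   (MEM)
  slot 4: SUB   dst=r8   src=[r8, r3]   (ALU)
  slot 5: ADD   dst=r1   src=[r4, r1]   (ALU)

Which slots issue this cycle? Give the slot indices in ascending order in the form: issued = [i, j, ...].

issued = [0, 1, 3]

  0. MUL→r2 ⇒ go  {1A/0Mu/1Ld/1B | 2r 2w}
  1. BR ⇒ go  {1A/0Mu/1Ld/0B | 2r 2w}
  2. ALU→r2 ⇒ no(WAW)  {1A/0Mu/1Ld/0B | 2r 2w}
  3. MEM→r6 ⇒ go  {1A/0Mu/0Ld/0B | 1r 1w}
  4. ALU→r8 ⇒ no(RD_PORT)  {1A/0Mu/0Ld/0B | 1r 1w}
  5. ALU→r1 ⇒ no(RD_PORT)  {1A/0Mu/0Ld/0B | 1r 1w}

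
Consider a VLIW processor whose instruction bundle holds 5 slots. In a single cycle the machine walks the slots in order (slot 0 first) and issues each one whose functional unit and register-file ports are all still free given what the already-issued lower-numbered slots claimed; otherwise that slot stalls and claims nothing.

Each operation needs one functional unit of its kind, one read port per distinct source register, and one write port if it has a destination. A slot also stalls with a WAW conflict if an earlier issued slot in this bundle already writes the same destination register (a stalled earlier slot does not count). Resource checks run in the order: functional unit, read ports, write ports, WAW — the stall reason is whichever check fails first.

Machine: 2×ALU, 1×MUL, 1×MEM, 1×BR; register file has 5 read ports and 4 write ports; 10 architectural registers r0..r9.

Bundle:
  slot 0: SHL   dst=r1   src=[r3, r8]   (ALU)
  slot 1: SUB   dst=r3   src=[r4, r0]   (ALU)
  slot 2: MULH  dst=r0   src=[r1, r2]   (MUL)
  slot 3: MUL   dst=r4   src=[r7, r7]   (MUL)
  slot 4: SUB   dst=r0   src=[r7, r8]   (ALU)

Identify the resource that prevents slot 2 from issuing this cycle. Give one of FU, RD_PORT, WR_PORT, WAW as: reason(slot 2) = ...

  0. ALU→r1 ⇒ go  {1A/1Mu/1Ld/1B | 3r 3w}
  1. ALU→r3 ⇒ go  {0A/1Mu/1Ld/1B | 1r 2w}
  2. MUL→r0 ⇒ no(RD_PORT)  {0A/1Mu/1Ld/1B | 1r 2w}
  3. MUL→r4 ⇒ go  {0A/0Mu/1Ld/1B | 0r 1w}
  4. ALU→r0 ⇒ no(FU)  {0A/0Mu/1Ld/1B | 0r 1w}

reason(slot 2) = RD_PORT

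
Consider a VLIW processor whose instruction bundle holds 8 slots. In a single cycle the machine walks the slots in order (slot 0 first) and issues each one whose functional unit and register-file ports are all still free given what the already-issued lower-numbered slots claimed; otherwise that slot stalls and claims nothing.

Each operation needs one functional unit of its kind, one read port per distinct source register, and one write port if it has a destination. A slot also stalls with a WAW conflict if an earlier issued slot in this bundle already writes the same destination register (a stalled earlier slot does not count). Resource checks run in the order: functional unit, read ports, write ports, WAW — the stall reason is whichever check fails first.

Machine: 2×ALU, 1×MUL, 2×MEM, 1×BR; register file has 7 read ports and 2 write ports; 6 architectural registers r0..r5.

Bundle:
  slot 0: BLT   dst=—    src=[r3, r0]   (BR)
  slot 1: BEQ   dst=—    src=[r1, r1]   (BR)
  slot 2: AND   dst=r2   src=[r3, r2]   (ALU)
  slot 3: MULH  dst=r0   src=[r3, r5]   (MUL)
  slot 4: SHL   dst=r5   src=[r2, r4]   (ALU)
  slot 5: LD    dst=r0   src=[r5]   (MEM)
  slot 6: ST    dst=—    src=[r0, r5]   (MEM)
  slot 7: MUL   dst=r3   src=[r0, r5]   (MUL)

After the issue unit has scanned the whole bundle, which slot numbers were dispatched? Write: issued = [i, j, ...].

issued = [0, 2, 3]

(0) want 1×BR +2rd +0wr — yes → AL2|MU1|ME2|BR0|rd5|wr2
(1) want 1×BR +1rd +0wr — FU → AL2|MU1|ME2|BR0|rd5|wr2
(2) want 1×ALU +2rd +1wr — yes → AL1|MU1|ME2|BR0|rd3|wr1
(3) want 1×MUL +2rd +1wr — yes → AL1|MU0|ME2|BR0|rd1|wr0
(4) want 1×ALU +2rd +1wr — RD_PORT → AL1|MU0|ME2|BR0|rd1|wr0
(5) want 1×MEM +1rd +1wr — WR_PORT → AL1|MU0|ME2|BR0|rd1|wr0
(6) want 1×MEM +2rd +0wr — RD_PORT → AL1|MU0|ME2|BR0|rd1|wr0
(7) want 1×MUL +2rd +1wr — FU → AL1|MU0|ME2|BR0|rd1|wr0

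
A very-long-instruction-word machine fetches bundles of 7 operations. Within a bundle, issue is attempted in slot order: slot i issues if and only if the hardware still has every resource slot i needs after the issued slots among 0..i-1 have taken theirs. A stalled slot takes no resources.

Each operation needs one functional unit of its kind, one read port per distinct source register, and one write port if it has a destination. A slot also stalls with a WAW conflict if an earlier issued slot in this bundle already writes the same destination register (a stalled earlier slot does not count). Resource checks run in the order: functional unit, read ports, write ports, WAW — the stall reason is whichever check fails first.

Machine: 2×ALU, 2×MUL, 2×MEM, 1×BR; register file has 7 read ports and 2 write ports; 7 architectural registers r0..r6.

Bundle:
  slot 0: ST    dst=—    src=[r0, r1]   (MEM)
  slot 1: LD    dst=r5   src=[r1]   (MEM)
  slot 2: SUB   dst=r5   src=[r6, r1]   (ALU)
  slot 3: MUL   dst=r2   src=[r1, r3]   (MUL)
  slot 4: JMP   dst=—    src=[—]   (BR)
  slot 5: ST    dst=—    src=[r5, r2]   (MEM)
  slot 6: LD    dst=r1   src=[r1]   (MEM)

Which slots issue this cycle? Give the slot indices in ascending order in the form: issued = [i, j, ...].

  0. MEM ⇒ go  {2A/2Mu/1Ld/1B | 5r 2w}
  1. MEM→r5 ⇒ go  {2A/2Mu/0Ld/1B | 4r 1w}
  2. ALU→r5 ⇒ no(WAW)  {2A/2Mu/0Ld/1B | 4r 1w}
  3. MUL→r2 ⇒ go  {2A/1Mu/0Ld/1B | 2r 0w}
  4. BR ⇒ go  {2A/1Mu/0Ld/0B | 2r 0w}
  5. MEM ⇒ no(FU)  {2A/1Mu/0Ld/0B | 2r 0w}
  6. MEM→r1 ⇒ no(FU)  {2A/1Mu/0Ld/0B | 2r 0w}

issued = [0, 1, 3, 4]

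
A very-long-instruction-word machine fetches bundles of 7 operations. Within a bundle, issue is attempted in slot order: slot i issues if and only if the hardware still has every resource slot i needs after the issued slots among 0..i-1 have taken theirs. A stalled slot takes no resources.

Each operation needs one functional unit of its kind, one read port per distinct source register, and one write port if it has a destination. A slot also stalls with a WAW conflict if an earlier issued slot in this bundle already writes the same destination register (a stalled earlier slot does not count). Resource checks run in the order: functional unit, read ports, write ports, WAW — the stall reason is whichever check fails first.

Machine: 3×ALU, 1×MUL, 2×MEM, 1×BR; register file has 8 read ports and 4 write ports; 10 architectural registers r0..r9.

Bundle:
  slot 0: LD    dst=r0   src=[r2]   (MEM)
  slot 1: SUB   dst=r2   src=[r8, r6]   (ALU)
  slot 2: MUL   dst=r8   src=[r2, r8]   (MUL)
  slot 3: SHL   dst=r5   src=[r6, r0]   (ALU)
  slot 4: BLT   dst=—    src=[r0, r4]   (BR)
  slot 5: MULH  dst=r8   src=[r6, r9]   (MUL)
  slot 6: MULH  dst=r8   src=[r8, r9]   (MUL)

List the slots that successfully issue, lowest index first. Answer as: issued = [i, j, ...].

issued = [0, 1, 2, 3]

(0) want 1×MEM +1rd +1wr — yes → AL3|MU1|ME1|BR1|rd7|wr3
(1) want 1×ALU +2rd +1wr — yes → AL2|MU1|ME1|BR1|rd5|wr2
(2) want 1×MUL +2rd +1wr — yes → AL2|MU0|ME1|BR1|rd3|wr1
(3) want 1×ALU +2rd +1wr — yes → AL1|MU0|ME1|BR1|rd1|wr0
(4) want 1×BR +2rd +0wr — RD_PORT → AL1|MU0|ME1|BR1|rd1|wr0
(5) want 1×MUL +2rd +1wr — FU → AL1|MU0|ME1|BR1|rd1|wr0
(6) want 1×MUL +2rd +1wr — FU → AL1|MU0|ME1|BR1|rd1|wr0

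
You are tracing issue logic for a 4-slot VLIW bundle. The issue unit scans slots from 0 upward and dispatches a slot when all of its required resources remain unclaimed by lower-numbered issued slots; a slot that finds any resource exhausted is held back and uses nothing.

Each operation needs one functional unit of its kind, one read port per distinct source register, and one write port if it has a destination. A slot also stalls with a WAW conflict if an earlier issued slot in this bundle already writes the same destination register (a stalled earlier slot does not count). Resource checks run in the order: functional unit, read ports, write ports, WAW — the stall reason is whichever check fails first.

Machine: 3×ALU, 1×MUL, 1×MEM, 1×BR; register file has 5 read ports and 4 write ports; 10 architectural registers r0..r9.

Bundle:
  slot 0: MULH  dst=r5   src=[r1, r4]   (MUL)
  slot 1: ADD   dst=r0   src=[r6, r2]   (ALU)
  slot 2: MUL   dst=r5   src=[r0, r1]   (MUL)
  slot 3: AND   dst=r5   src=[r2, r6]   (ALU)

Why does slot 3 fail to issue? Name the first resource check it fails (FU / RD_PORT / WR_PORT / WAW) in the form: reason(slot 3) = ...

(0) want 1×MUL +2rd +1wr — yes → AL3|MU0|ME1|BR1|rd3|wr3
(1) want 1×ALU +2rd +1wr — yes → AL2|MU0|ME1|BR1|rd1|wr2
(2) want 1×MUL +2rd +1wr — FU → AL2|MU0|ME1|BR1|rd1|wr2
(3) want 1×ALU +2rd +1wr — RD_PORT → AL2|MU0|ME1|BR1|rd1|wr2

reason(slot 3) = RD_PORT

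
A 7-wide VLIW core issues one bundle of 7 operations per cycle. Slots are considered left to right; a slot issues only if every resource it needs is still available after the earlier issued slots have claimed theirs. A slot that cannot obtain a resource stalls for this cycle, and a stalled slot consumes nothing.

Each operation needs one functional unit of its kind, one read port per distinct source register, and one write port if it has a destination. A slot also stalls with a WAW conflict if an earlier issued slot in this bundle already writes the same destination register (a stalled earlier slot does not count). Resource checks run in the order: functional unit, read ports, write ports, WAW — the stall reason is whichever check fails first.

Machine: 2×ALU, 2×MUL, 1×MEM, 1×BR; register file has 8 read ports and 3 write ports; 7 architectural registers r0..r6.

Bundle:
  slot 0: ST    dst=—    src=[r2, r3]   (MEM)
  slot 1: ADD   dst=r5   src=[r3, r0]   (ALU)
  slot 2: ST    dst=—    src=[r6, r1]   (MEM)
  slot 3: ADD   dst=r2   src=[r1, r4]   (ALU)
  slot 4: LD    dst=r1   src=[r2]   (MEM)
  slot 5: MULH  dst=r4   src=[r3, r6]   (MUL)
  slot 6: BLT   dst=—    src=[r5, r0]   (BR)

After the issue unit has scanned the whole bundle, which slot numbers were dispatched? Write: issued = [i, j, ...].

(0) want 1×MEM +2rd +0wr — yes → AL2|MU2|ME0|BR1|rd6|wr3
(1) want 1×ALU +2rd +1wr — yes → AL1|MU2|ME0|BR1|rd4|wr2
(2) want 1×MEM +2rd +0wr — FU → AL1|MU2|ME0|BR1|rd4|wr2
(3) want 1×ALU +2rd +1wr — yes → AL0|MU2|ME0|BR1|rd2|wr1
(4) want 1×MEM +1rd +1wr — FU → AL0|MU2|ME0|BR1|rd2|wr1
(5) want 1×MUL +2rd +1wr — yes → AL0|MU1|ME0|BR1|rd0|wr0
(6) want 1×BR +2rd +0wr — RD_PORT → AL0|MU1|ME0|BR1|rd0|wr0

issued = [0, 1, 3, 5]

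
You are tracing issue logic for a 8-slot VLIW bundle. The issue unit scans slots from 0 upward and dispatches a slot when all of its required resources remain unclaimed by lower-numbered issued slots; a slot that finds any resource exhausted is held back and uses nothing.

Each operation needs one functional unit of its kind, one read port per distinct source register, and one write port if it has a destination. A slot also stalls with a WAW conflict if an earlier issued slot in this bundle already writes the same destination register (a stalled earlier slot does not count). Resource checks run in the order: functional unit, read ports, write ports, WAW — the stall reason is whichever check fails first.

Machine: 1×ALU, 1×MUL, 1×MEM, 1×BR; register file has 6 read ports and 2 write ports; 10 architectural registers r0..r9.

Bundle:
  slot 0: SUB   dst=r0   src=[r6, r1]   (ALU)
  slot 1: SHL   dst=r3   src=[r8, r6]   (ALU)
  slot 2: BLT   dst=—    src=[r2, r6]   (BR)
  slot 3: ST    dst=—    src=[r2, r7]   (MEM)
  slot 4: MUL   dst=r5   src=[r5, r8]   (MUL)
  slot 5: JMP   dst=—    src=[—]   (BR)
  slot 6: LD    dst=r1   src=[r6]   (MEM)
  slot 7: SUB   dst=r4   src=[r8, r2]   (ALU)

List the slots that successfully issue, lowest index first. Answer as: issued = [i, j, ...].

  0. ALU→r0 ⇒ go  {0A/1Mu/1Ld/1B | 4r 1w}
  1. ALU→r3 ⇒ no(FU)  {0A/1Mu/1Ld/1B | 4r 1w}
  2. BR ⇒ go  {0A/1Mu/1Ld/0B | 2r 1w}
  3. MEM ⇒ go  {0A/1Mu/0Ld/0B | 0r 1w}
  4. MUL→r5 ⇒ no(RD_PORT)  {0A/1Mu/0Ld/0B | 0r 1w}
  5. BR ⇒ no(FU)  {0A/1Mu/0Ld/0B | 0r 1w}
  6. MEM→r1 ⇒ no(FU)  {0A/1Mu/0Ld/0B | 0r 1w}
  7. ALU→r4 ⇒ no(FU)  {0A/1Mu/0Ld/0B | 0r 1w}

issued = [0, 2, 3]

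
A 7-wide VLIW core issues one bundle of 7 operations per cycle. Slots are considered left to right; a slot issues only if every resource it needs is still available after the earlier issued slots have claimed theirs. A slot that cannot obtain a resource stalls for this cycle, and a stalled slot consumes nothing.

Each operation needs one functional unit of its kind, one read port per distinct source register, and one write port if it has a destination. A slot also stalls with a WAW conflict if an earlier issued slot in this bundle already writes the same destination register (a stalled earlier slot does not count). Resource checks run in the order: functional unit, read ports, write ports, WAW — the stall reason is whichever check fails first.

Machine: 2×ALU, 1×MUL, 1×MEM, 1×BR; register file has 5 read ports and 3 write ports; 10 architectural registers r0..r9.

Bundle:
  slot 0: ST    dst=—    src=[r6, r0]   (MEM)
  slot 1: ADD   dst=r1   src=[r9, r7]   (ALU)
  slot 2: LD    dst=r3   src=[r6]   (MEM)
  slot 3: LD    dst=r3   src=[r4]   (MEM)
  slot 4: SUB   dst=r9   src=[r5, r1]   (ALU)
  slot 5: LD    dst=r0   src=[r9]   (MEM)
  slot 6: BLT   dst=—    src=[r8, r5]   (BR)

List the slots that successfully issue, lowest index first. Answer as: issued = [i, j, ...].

issued = [0, 1]

  0. MEM ⇒ go  {2A/1Mu/0Ld/1B | 3r 3w}
  1. ALU→r1 ⇒ go  {1A/1Mu/0Ld/1B | 1r 2w}
  2. MEM→r3 ⇒ no(FU)  {1A/1Mu/0Ld/1B | 1r 2w}
  3. MEM→r3 ⇒ no(FU)  {1A/1Mu/0Ld/1B | 1r 2w}
  4. ALU→r9 ⇒ no(RD_PORT)  {1A/1Mu/0Ld/1B | 1r 2w}
  5. MEM→r0 ⇒ no(FU)  {1A/1Mu/0Ld/1B | 1r 2w}
  6. BR ⇒ no(RD_PORT)  {1A/1Mu/0Ld/1B | 1r 2w}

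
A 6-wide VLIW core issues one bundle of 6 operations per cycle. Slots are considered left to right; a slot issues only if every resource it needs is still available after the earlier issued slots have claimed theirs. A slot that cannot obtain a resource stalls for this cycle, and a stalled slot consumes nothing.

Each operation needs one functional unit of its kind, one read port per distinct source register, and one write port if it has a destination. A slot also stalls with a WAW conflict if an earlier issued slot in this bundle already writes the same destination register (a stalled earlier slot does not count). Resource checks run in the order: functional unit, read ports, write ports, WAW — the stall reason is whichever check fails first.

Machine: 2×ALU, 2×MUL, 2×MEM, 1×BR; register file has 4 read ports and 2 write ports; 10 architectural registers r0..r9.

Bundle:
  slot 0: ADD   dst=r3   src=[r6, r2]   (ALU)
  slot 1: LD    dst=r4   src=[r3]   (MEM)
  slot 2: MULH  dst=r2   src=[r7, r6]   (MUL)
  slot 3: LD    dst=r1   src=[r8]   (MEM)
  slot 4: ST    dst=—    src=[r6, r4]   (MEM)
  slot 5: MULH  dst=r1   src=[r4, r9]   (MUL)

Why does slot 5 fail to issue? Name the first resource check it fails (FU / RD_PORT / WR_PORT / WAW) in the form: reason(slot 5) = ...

reason(slot 5) = RD_PORT

(0) want 1×ALU +2rd +1wr — yes → AL1|MU2|ME2|BR1|rd2|wr1
(1) want 1×MEM +1rd +1wr — yes → AL1|MU2|ME1|BR1|rd1|wr0
(2) want 1×MUL +2rd +1wr — RD_PORT → AL1|MU2|ME1|BR1|rd1|wr0
(3) want 1×MEM +1rd +1wr — WR_PORT → AL1|MU2|ME1|BR1|rd1|wr0
(4) want 1×MEM +2rd +0wr — RD_PORT → AL1|MU2|ME1|BR1|rd1|wr0
(5) want 1×MUL +2rd +1wr — RD_PORT → AL1|MU2|ME1|BR1|rd1|wr0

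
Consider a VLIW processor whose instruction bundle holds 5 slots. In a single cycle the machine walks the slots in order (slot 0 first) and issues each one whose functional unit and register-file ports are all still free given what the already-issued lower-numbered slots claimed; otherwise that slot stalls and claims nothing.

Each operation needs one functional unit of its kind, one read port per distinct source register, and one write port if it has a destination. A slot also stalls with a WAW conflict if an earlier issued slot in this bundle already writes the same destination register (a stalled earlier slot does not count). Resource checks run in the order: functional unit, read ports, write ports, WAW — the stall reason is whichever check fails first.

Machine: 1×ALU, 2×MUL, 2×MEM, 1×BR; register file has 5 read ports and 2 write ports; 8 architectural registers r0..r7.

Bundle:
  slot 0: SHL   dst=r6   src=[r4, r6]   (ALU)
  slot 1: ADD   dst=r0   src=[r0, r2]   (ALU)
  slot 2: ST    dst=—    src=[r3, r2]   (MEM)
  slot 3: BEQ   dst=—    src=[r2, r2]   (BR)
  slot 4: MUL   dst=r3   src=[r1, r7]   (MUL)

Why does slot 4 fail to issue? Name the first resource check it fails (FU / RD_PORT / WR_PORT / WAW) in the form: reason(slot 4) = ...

slot 0 (ALU): ISSUE — free A0,Mu2,Ld2,B1 rp3 wp1
slot 1 (ALU): stall FU — free A0,Mu2,Ld2,B1 rp3 wp1
slot 2 (MEM): ISSUE — free A0,Mu2,Ld1,B1 rp1 wp1
slot 3 (BR): ISSUE — free A0,Mu2,Ld1,B0 rp0 wp1
slot 4 (MUL): stall RD_PORT — free A0,Mu2,Ld1,B0 rp0 wp1

reason(slot 4) = RD_PORT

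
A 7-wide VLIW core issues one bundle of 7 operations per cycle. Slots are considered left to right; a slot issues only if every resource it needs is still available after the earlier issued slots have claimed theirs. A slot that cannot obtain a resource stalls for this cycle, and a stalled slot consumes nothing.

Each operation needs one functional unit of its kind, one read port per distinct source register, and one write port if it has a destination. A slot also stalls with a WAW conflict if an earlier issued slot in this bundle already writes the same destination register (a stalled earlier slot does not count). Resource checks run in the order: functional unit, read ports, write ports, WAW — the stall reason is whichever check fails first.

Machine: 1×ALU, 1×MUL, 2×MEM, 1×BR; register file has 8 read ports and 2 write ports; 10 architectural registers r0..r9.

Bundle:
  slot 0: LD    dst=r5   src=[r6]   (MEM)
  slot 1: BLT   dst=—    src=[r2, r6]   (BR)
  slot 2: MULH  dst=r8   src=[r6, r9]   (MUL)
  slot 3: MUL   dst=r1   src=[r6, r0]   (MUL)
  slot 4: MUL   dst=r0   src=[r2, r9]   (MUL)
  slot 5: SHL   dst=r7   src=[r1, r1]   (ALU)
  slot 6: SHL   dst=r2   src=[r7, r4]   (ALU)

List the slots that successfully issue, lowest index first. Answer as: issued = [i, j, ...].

issued = [0, 1, 2]

slot 0 (MEM): ISSUE — free A1,Mu1,Ld1,B1 rp7 wp1
slot 1 (BR): ISSUE — free A1,Mu1,Ld1,B0 rp5 wp1
slot 2 (MUL): ISSUE — free A1,Mu0,Ld1,B0 rp3 wp0
slot 3 (MUL): stall FU — free A1,Mu0,Ld1,B0 rp3 wp0
slot 4 (MUL): stall FU — free A1,Mu0,Ld1,B0 rp3 wp0
slot 5 (ALU): stall WR_PORT — free A1,Mu0,Ld1,B0 rp3 wp0
slot 6 (ALU): stall WR_PORT — free A1,Mu0,Ld1,B0 rp3 wp0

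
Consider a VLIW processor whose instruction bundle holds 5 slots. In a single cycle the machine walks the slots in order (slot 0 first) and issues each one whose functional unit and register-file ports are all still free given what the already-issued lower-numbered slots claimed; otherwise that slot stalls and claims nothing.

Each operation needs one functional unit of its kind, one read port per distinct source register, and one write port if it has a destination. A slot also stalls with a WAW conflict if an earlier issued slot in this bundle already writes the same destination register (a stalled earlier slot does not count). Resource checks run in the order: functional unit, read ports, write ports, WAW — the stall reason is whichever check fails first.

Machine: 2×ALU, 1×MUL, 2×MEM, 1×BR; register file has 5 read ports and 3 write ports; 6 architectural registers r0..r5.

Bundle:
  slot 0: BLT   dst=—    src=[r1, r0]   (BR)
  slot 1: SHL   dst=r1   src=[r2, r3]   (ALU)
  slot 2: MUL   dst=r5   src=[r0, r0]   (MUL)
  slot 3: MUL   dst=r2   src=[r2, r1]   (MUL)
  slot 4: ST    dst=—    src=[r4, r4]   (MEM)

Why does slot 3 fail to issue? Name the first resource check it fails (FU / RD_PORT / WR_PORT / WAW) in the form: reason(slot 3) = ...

(0) want 1×BR +2rd +0wr — yes → AL2|MU1|ME2|BR0|rd3|wr3
(1) want 1×ALU +2rd +1wr — yes → AL1|MU1|ME2|BR0|rd1|wr2
(2) want 1×MUL +1rd +1wr — yes → AL1|MU0|ME2|BR0|rd0|wr1
(3) want 1×MUL +2rd +1wr — FU → AL1|MU0|ME2|BR0|rd0|wr1
(4) want 1×MEM +1rd +0wr — RD_PORT → AL1|MU0|ME2|BR0|rd0|wr1

reason(slot 3) = FU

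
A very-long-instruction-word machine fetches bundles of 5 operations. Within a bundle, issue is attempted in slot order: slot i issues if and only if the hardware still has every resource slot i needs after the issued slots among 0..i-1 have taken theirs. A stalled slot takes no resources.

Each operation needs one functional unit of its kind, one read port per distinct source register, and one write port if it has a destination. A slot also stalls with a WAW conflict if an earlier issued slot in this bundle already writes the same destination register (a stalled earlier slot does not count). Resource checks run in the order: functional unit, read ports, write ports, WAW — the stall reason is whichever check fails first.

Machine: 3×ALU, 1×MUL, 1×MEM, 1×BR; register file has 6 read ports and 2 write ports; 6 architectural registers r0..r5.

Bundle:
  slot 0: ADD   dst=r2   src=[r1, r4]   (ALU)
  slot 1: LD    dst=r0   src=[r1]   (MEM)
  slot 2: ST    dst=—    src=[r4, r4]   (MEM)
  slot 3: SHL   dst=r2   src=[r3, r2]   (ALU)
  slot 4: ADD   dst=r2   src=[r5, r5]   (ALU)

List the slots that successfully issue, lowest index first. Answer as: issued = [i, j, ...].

issued = [0, 1]

  0. ALU→r2 ⇒ go  {2A/1Mu/1Ld/1B | 4r 1w}
  1. MEM→r0 ⇒ go  {2A/1Mu/0Ld/1B | 3r 0w}
  2. MEM ⇒ no(FU)  {2A/1Mu/0Ld/1B | 3r 0w}
  3. ALU→r2 ⇒ no(WR_PORT)  {2A/1Mu/0Ld/1B | 3r 0w}
  4. ALU→r2 ⇒ no(WR_PORT)  {2A/1Mu/0Ld/1B | 3r 0w}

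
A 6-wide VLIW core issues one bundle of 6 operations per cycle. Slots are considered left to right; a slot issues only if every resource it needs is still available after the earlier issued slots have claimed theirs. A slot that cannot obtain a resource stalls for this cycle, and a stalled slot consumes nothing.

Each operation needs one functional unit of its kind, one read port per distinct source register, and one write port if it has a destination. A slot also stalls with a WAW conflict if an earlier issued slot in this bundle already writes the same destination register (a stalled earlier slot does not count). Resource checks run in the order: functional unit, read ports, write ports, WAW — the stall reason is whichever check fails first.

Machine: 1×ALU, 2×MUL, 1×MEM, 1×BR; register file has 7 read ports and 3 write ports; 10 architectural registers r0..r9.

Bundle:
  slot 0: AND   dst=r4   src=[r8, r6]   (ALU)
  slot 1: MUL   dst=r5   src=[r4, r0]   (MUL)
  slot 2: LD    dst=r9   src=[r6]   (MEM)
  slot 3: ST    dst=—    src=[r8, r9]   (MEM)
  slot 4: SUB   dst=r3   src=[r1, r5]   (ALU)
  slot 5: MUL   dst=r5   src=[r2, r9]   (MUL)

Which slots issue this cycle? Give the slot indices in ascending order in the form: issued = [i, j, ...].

issued = [0, 1, 2]

(0) want 1×ALU +2rd +1wr — yes → AL0|MU2|ME1|BR1|rd5|wr2
(1) want 1×MUL +2rd +1wr — yes → AL0|MU1|ME1|BR1|rd3|wr1
(2) want 1×MEM +1rd +1wr — yes → AL0|MU1|ME0|BR1|rd2|wr0
(3) want 1×MEM +2rd +0wr — FU → AL0|MU1|ME0|BR1|rd2|wr0
(4) want 1×ALU +2rd +1wr — FU → AL0|MU1|ME0|BR1|rd2|wr0
(5) want 1×MUL +2rd +1wr — WR_PORT → AL0|MU1|ME0|BR1|rd2|wr0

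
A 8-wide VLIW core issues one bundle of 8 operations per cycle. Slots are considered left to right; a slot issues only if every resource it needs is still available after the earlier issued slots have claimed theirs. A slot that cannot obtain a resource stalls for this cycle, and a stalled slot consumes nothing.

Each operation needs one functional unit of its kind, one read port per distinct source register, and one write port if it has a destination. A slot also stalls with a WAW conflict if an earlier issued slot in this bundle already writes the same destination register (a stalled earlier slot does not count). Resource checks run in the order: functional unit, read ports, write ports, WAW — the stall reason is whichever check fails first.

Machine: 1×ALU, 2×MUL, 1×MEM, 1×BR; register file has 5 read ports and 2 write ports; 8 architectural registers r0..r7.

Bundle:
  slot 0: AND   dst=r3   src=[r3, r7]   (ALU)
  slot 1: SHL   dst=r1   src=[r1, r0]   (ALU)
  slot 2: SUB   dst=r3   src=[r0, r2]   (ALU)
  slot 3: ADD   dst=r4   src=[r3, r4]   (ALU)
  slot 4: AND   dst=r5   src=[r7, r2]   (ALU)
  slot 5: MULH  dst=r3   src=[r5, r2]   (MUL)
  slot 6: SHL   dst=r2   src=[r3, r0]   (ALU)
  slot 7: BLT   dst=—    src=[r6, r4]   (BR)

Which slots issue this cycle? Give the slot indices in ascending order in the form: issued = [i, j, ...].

issued = [0, 7]

  0. ALU→r3 ⇒ go  {0A/2Mu/1Ld/1B | 3r 1w}
  1. ALU→r1 ⇒ no(FU)  {0A/2Mu/1Ld/1B | 3r 1w}
  2. ALU→r3 ⇒ no(FU)  {0A/2Mu/1Ld/1B | 3r 1w}
  3. ALU→r4 ⇒ no(FU)  {0A/2Mu/1Ld/1B | 3r 1w}
  4. ALU→r5 ⇒ no(FU)  {0A/2Mu/1Ld/1B | 3r 1w}
  5. MUL→r3 ⇒ no(WAW)  {0A/2Mu/1Ld/1B | 3r 1w}
  6. ALU→r2 ⇒ no(FU)  {0A/2Mu/1Ld/1B | 3r 1w}
  7. BR ⇒ go  {0A/2Mu/1Ld/0B | 1r 1w}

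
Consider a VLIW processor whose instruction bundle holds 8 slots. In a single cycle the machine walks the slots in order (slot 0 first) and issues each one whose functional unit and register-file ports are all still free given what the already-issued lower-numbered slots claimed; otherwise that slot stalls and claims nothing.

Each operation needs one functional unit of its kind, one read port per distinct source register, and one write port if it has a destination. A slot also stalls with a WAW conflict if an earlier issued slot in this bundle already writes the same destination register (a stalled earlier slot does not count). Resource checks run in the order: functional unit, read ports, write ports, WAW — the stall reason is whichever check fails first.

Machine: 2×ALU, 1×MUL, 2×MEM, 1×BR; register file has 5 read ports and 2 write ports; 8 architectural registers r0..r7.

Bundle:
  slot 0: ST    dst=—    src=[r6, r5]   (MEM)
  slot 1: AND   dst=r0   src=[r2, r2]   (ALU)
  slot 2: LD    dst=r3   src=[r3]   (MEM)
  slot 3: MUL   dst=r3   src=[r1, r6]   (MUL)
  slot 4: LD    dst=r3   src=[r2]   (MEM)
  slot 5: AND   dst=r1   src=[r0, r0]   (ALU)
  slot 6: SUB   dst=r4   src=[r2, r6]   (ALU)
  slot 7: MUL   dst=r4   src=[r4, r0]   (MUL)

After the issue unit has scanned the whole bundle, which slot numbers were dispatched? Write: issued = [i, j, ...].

(0) want 1×MEM +2rd +0wr — yes → AL2|MU1|ME1|BR1|rd3|wr2
(1) want 1×ALU +1rd +1wr — yes → AL1|MU1|ME1|BR1|rd2|wr1
(2) want 1×MEM +1rd +1wr — yes → AL1|MU1|ME0|BR1|rd1|wr0
(3) want 1×MUL +2rd +1wr — RD_PORT → AL1|MU1|ME0|BR1|rd1|wr0
(4) want 1×MEM +1rd +1wr — FU → AL1|MU1|ME0|BR1|rd1|wr0
(5) want 1×ALU +1rd +1wr — WR_PORT → AL1|MU1|ME0|BR1|rd1|wr0
(6) want 1×ALU +2rd +1wr — RD_PORT → AL1|MU1|ME0|BR1|rd1|wr0
(7) want 1×MUL +2rd +1wr — RD_PORT → AL1|MU1|ME0|BR1|rd1|wr0

issued = [0, 1, 2]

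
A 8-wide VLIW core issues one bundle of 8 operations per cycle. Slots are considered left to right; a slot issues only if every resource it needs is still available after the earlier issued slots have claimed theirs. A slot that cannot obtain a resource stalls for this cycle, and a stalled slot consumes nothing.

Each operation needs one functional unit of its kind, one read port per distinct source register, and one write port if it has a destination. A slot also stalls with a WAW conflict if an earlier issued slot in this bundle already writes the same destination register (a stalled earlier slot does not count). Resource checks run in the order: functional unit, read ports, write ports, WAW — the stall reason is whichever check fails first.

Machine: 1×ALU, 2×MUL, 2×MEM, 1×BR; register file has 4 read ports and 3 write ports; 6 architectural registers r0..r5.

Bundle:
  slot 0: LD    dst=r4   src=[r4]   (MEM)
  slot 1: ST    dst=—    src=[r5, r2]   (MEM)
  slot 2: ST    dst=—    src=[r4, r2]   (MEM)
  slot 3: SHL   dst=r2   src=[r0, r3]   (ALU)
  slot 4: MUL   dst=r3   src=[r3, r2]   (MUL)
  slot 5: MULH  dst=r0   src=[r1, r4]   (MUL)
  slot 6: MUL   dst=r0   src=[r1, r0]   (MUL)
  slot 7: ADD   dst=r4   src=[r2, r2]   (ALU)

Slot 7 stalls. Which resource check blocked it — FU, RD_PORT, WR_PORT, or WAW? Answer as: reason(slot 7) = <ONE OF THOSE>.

reason(slot 7) = WAW

#0 MEM src=r4 dispatched  <A:1 Mu:2 Ld:1 B:1 rd:3 wr:2>
#1 MEM src=r5,r2 dispatched  <A:1 Mu:2 Ld:0 B:1 rd:1 wr:2>
#2 MEM src=r4,r2 held:FU  <A:1 Mu:2 Ld:0 B:1 rd:1 wr:2>
#3 ALU src=r0,r3 held:RD_PORT  <A:1 Mu:2 Ld:0 B:1 rd:1 wr:2>
#4 MUL src=r3,r2 held:RD_PORT  <A:1 Mu:2 Ld:0 B:1 rd:1 wr:2>
#5 MUL src=r1,r4 held:RD_PORT  <A:1 Mu:2 Ld:0 B:1 rd:1 wr:2>
#6 MUL src=r1,r0 held:RD_PORT  <A:1 Mu:2 Ld:0 B:1 rd:1 wr:2>
#7 ALU src=r2,r2 held:WAW  <A:1 Mu:2 Ld:0 B:1 rd:1 wr:2>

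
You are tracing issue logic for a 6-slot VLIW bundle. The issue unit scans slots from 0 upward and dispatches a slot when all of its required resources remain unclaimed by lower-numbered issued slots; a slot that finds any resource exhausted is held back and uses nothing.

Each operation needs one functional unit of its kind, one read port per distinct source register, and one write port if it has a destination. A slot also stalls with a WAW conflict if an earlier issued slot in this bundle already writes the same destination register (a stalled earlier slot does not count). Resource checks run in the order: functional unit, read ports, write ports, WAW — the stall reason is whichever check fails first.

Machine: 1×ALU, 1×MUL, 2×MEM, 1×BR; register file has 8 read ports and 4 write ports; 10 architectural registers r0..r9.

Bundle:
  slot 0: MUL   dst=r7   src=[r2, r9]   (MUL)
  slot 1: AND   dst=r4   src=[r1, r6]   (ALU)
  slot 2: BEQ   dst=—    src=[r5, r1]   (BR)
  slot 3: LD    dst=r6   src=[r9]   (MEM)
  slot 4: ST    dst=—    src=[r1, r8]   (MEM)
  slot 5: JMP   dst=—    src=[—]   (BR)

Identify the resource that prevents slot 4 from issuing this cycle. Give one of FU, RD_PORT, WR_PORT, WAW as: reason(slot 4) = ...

reason(slot 4) = RD_PORT

(0) want 1×MUL +2rd +1wr — yes → AL1|MU0|ME2|BR1|rd6|wr3
(1) want 1×ALU +2rd +1wr — yes → AL0|MU0|ME2|BR1|rd4|wr2
(2) want 1×BR +2rd +0wr — yes → AL0|MU0|ME2|BR0|rd2|wr2
(3) want 1×MEM +1rd +1wr — yes → AL0|MU0|ME1|BR0|rd1|wr1
(4) want 1×MEM +2rd +0wr — RD_PORT → AL0|MU0|ME1|BR0|rd1|wr1
(5) want 1×BR +0rd +0wr — FU → AL0|MU0|ME1|BR0|rd1|wr1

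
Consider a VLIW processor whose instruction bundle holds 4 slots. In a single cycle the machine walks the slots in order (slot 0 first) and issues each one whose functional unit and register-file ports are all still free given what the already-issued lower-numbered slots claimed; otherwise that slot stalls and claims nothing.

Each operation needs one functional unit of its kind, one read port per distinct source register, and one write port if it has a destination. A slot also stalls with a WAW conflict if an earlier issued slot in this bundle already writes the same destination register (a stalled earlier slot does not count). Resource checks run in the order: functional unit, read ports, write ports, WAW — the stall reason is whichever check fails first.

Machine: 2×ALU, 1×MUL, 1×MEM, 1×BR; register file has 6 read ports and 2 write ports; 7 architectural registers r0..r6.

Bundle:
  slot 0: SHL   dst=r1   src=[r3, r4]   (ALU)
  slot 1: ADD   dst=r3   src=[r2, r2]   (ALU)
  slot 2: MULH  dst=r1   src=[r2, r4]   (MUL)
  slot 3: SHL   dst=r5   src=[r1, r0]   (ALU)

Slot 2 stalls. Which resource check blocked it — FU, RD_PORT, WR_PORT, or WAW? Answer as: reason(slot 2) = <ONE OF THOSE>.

  0. ALU→r1 ⇒ go  {1A/1Mu/1Ld/1B | 4r 1w}
  1. ALU→r3 ⇒ go  {0A/1Mu/1Ld/1B | 3r 0w}
  2. MUL→r1 ⇒ no(WR_PORT)  {0A/1Mu/1Ld/1B | 3r 0w}
  3. ALU→r5 ⇒ no(FU)  {0A/1Mu/1Ld/1B | 3r 0w}

reason(slot 2) = WR_PORT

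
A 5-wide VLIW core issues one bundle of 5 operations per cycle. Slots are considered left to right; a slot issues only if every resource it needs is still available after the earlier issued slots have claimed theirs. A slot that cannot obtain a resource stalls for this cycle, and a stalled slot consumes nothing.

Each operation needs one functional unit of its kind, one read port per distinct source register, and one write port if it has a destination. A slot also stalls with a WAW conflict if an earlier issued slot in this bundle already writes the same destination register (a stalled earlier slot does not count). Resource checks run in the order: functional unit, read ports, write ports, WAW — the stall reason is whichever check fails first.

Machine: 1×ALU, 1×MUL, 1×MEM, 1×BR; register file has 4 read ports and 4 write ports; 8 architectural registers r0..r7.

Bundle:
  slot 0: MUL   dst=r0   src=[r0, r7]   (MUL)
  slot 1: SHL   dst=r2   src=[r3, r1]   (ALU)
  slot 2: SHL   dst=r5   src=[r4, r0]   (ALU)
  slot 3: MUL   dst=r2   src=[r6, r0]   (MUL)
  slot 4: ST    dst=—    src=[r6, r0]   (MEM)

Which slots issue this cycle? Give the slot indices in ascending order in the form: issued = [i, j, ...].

#0 MUL src=r0,r7 dispatched  <A:1 Mu:0 Ld:1 B:1 rd:2 wr:3>
#1 ALU src=r3,r1 dispatched  <A:0 Mu:0 Ld:1 B:1 rd:0 wr:2>
#2 ALU src=r4,r0 held:FU  <A:0 Mu:0 Ld:1 B:1 rd:0 wr:2>
#3 MUL src=r6,r0 held:FU  <A:0 Mu:0 Ld:1 B:1 rd:0 wr:2>
#4 MEM src=r6,r0 held:RD_PORT  <A:0 Mu:0 Ld:1 B:1 rd:0 wr:2>

issued = [0, 1]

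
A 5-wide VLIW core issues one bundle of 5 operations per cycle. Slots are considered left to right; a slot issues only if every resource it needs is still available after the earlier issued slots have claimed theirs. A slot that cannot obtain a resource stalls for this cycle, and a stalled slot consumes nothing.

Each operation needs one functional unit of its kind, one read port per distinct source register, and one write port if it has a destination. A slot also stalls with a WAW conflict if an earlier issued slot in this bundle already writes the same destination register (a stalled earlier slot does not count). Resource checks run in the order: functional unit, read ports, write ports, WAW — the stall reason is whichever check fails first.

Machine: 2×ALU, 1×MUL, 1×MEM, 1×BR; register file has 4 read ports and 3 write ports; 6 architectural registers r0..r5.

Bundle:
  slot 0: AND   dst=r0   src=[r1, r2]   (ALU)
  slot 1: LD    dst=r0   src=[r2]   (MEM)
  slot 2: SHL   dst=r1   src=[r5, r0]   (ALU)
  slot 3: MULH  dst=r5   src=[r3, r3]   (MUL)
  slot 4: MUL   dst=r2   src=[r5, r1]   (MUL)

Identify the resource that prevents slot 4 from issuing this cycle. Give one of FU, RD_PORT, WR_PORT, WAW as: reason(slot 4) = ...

(0) want 1×ALU +2rd +1wr — yes → AL1|MU1|ME1|BR1|rd2|wr2
(1) want 1×MEM +1rd +1wr — WAW → AL1|MU1|ME1|BR1|rd2|wr2
(2) want 1×ALU +2rd +1wr — yes → AL0|MU1|ME1|BR1|rd0|wr1
(3) want 1×MUL +1rd +1wr — RD_PORT → AL0|MU1|ME1|BR1|rd0|wr1
(4) want 1×MUL +2rd +1wr — RD_PORT → AL0|MU1|ME1|BR1|rd0|wr1

reason(slot 4) = RD_PORT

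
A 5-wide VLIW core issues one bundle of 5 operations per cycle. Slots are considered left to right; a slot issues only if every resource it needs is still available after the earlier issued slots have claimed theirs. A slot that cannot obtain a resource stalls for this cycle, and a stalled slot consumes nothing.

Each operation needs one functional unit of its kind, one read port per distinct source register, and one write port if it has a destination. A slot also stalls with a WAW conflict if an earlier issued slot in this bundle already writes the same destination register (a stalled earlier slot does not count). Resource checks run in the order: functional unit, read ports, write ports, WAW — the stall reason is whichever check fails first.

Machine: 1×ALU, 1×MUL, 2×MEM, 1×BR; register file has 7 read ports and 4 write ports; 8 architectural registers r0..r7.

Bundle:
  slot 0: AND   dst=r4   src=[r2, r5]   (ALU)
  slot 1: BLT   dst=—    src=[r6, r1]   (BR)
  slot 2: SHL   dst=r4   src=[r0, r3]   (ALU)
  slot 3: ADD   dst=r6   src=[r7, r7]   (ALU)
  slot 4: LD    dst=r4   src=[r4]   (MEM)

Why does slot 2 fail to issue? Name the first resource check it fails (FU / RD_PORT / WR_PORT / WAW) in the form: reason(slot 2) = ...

reason(slot 2) = FU

  0. ALU→r4 ⇒ go  {0A/1Mu/2Ld/1B | 5r 3w}
  1. BR ⇒ go  {0A/1Mu/2Ld/0B | 3r 3w}
  2. ALU→r4 ⇒ no(FU)  {0A/1Mu/2Ld/0B | 3r 3w}
  3. ALU→r6 ⇒ no(FU)  {0A/1Mu/2Ld/0B | 3r 3w}
  4. MEM→r4 ⇒ no(WAW)  {0A/1Mu/2Ld/0B | 3r 3w}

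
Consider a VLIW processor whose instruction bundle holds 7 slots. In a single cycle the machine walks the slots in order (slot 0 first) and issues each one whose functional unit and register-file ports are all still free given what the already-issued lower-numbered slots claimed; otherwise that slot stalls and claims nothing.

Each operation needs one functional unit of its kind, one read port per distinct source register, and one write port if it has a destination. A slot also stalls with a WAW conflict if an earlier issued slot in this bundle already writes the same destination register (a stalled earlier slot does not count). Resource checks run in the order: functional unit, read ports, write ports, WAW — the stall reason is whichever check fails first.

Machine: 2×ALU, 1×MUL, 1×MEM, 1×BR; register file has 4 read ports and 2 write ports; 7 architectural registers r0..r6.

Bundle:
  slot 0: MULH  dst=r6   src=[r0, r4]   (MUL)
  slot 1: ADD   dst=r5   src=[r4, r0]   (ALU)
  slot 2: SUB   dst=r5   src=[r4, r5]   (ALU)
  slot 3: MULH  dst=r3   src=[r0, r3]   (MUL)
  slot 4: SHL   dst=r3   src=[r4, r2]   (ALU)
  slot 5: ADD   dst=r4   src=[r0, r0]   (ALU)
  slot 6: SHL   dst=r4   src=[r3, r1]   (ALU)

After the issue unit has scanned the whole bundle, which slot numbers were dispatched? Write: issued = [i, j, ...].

issued = [0, 1]

  0. MUL→r6 ⇒ go  {2A/0Mu/1Ld/1B | 2r 1w}
  1. ALU→r5 ⇒ go  {1A/0Mu/1Ld/1B | 0r 0w}
  2. ALU→r5 ⇒ no(RD_PORT)  {1A/0Mu/1Ld/1B | 0r 0w}
  3. MUL→r3 ⇒ no(FU)  {1A/0Mu/1Ld/1B | 0r 0w}
  4. ALU→r3 ⇒ no(RD_PORT)  {1A/0Mu/1Ld/1B | 0r 0w}
  5. ALU→r4 ⇒ no(RD_PORT)  {1A/0Mu/1Ld/1B | 0r 0w}
  6. ALU→r4 ⇒ no(RD_PORT)  {1A/0Mu/1Ld/1B | 0r 0w}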